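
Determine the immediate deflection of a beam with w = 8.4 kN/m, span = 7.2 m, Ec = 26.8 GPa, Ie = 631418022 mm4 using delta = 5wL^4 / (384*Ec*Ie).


Convert: L = 7.2 m = 7200 mm, Ec = 26.8 GPa = 26800 MPa
delta = 5 * 8.4 * 7200^4 / (384 * 26800 * 631418022)
= 17.37 mm

17.37


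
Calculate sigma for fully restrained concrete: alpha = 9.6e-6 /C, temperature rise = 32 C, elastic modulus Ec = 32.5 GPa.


sigma = alpha * dT * Ec
= 9.6e-6 * 32 * 32.5 * 1000
= 9.984 MPa

9.984


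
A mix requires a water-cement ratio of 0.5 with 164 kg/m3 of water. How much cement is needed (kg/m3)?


Cement = water / (w/c)
= 164 / 0.5
= 328.0 kg/m3

328.0


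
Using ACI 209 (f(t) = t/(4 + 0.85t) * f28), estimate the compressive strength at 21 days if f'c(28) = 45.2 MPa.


f(21) = 21 / (4 + 0.85 * 21) * 45.2
= 21 / 21.85 * 45.2
= 43.44 MPa

43.44


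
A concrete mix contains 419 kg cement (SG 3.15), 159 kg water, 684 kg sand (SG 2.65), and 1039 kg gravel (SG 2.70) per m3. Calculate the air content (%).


Vol cement = 419 / (3.15 * 1000) = 0.133016 m3
Vol water = 159 / 1000 = 0.159 m3
Vol sand = 684 / (2.65 * 1000) = 0.258113 m3
Vol gravel = 1039 / (2.70 * 1000) = 0.384815 m3
Total solid + water volume = 0.934944 m3
Air = (1 - 0.934944) * 100 = 6.51%

6.51


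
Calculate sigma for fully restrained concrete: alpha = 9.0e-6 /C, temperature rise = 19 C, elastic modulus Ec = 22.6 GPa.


sigma = alpha * dT * Ec
= 9.0e-6 * 19 * 22.6 * 1000
= 3.865 MPa

3.865


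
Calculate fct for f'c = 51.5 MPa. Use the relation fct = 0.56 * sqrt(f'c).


fct = 0.56 * sqrt(51.5)
= 0.56 * 7.176
= 4.019 MPa

4.019


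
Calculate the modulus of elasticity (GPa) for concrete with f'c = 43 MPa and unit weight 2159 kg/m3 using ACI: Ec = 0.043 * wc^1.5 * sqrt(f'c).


Ec = 0.043 * 2159^1.5 * sqrt(43) / 1000
= 28.29 GPa

28.29


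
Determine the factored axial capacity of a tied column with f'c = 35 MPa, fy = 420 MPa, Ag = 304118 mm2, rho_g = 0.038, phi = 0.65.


Ast = rho * Ag = 0.038 * 304118 = 11556.484 mm2
phi*Pn = 0.65 * 0.80 * (0.85 * 35 * (304118 - 11556.484) + 420 * 11556.484) / 1000
= 7049.86 kN

7049.86


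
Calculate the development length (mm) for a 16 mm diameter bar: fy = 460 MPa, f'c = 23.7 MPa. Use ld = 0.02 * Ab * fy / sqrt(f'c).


Ab = pi * 16^2 / 4 = 201.062 mm2
ld = 0.02 * 201.062 * 460 / sqrt(23.7)
= 380.0 mm

380.0


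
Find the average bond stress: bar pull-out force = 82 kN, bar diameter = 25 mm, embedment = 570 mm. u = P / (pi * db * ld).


u = P / (pi * db * ld)
= 82 * 1000 / (pi * 25 * 570)
= 1.832 MPa

1.832


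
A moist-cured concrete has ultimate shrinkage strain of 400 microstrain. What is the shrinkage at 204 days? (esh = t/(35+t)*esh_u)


esh(204) = 204 / (35 + 204) * 400
= 204 / 239 * 400
= 341.4 microstrain

341.4


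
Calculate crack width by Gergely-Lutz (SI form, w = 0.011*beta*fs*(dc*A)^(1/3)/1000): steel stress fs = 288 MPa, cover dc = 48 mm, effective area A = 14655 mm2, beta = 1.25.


w = 0.011 * beta * fs * (dc * A)^(1/3) / 1000
= 0.011 * 1.25 * 288 * (48 * 14655)^(1/3) / 1000
= 0.352 mm

0.352


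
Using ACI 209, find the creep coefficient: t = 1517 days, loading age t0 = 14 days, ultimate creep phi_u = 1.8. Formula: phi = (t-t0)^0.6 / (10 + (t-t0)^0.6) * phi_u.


dt = 1517 - 14 = 1503
phi = 1503^0.6 / (10 + 1503^0.6) * 1.8
= 1.601

1.601


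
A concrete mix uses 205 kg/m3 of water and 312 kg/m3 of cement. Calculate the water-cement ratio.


w/c = water / cement
w/c = 205 / 312 = 0.657

0.657


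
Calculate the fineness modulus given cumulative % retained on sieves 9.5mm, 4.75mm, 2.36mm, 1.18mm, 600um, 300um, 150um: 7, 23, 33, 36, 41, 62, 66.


FM = sum(cumulative % retained) / 100
= 268 / 100
= 2.68

2.68


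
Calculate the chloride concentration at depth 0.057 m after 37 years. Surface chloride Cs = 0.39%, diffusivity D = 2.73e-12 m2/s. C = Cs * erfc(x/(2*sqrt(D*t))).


t_seconds = 37 * 365.25 * 24 * 3600 = 1167631200.0 s
arg = 0.057 / (2 * sqrt(2.73e-12 * 1167631200.0))
= 0.5048
erfc(0.5048) = 0.4753
C = 0.39 * 0.4753 = 0.1854%

0.1854


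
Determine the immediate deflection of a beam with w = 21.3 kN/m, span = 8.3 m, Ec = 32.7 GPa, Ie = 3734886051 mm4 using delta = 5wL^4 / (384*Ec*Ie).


Convert: L = 8.3 m = 8300 mm, Ec = 32.7 GPa = 32700 MPa
delta = 5 * 21.3 * 8300^4 / (384 * 32700 * 3734886051)
= 10.78 mm

10.78


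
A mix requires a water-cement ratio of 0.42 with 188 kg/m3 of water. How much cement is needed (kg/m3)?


Cement = water / (w/c)
= 188 / 0.42
= 447.6 kg/m3

447.6


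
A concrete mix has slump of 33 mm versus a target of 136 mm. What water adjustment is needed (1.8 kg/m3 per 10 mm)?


Difference = 136 - 33 = 103 mm
Water adjustment = 103 * 1.8 / 10 = 18.5 kg/m3

18.5


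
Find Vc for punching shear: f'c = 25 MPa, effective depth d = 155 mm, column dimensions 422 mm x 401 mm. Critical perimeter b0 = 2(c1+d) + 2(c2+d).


b0 = 2*(422 + 155) + 2*(401 + 155) = 2266 mm
Vc = 0.33 * sqrt(25) * 2266 * 155 / 1000
= 579.53 kN

579.53


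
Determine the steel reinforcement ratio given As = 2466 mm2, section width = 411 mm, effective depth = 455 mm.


rho = As / (b * d)
= 2466 / (411 * 455)
= 0.0132

0.0132


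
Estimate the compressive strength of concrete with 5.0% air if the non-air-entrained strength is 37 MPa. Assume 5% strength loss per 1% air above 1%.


Strength loss = (5.0 - 1) * 5 = 20.0%
f'c = 37 * (1 - 20.0/100)
= 29.6 MPa

29.6


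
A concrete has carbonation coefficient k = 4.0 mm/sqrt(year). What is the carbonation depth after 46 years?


depth = k * sqrt(t)
= 4.0 * sqrt(46)
= 27.13 mm

27.13


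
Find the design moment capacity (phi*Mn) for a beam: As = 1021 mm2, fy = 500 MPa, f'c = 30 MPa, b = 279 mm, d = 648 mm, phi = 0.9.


a = As * fy / (0.85 * f'c * b)
= 1021 * 500 / (0.85 * 30 * 279)
= 71.7549 mm
Mn = As * fy * (d - a/2) / 10^6
= 312.4886 kN-m
phi*Mn = 0.9 * 312.4886 = 281.24 kN-m

281.24


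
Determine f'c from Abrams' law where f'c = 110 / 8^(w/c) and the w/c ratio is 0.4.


f'c = 110 / 8^0.4
= 110 / 2.297
= 47.88 MPa

47.88


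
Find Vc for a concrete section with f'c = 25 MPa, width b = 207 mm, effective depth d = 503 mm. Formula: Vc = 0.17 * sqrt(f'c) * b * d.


Vc = 0.17 * sqrt(25) * 207 * 503 / 1000
= 88.5 kN

88.5


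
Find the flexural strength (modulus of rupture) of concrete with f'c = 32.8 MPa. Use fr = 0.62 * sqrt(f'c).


fr = 0.62 * sqrt(32.8)
= 3.551 MPa

3.551


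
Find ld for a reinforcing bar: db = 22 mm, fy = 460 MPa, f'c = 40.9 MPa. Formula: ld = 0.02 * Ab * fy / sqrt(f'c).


Ab = pi * 22^2 / 4 = 380.133 mm2
ld = 0.02 * 380.133 * 460 / sqrt(40.9)
= 546.8 mm

546.8


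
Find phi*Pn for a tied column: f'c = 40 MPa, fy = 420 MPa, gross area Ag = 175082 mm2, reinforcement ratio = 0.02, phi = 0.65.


Ast = rho * Ag = 0.02 * 175082 = 3501.64 mm2
phi*Pn = 0.65 * 0.80 * (0.85 * 40 * (175082 - 3501.64) + 420 * 3501.64) / 1000
= 3798.3 kN

3798.3


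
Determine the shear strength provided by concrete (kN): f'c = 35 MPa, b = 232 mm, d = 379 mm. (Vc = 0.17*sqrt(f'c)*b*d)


Vc = 0.17 * sqrt(35) * 232 * 379 / 1000
= 88.43 kN

88.43


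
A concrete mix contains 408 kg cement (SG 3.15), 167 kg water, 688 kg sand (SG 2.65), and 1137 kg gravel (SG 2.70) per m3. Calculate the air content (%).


Vol cement = 408 / (3.15 * 1000) = 0.129524 m3
Vol water = 167 / 1000 = 0.167 m3
Vol sand = 688 / (2.65 * 1000) = 0.259623 m3
Vol gravel = 1137 / (2.70 * 1000) = 0.421111 m3
Total solid + water volume = 0.977258 m3
Air = (1 - 0.977258) * 100 = 2.27%

2.27


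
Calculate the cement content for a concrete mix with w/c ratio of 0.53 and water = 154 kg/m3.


Cement = water / (w/c)
= 154 / 0.53
= 290.6 kg/m3

290.6


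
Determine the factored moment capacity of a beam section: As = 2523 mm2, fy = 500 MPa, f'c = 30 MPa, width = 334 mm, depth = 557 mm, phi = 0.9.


a = As * fy / (0.85 * f'c * b)
= 2523 * 500 / (0.85 * 30 * 334)
= 148.1155 mm
Mn = As * fy * (d - a/2) / 10^6
= 609.2316 kN-m
phi*Mn = 0.9 * 609.2316 = 548.31 kN-m

548.31


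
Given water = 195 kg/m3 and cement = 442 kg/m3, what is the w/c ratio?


w/c = water / cement
w/c = 195 / 442 = 0.441

0.441


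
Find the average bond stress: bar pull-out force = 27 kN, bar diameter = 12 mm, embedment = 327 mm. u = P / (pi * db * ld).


u = P / (pi * db * ld)
= 27 * 1000 / (pi * 12 * 327)
= 2.19 MPa

2.19


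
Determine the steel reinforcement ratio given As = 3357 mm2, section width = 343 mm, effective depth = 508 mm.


rho = As / (b * d)
= 3357 / (343 * 508)
= 0.0193

0.0193


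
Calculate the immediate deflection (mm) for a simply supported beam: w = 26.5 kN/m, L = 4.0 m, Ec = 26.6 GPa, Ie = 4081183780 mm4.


Convert: L = 4.0 m = 4000 mm, Ec = 26.6 GPa = 26600 MPa
delta = 5 * 26.5 * 4000^4 / (384 * 26600 * 4081183780)
= 0.81 mm

0.81


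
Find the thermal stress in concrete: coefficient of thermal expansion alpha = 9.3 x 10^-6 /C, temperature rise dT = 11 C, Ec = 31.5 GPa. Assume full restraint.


sigma = alpha * dT * Ec
= 9.3e-6 * 11 * 31.5 * 1000
= 3.222 MPa

3.222


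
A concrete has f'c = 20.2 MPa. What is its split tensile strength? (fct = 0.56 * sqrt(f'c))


fct = 0.56 * sqrt(20.2)
= 0.56 * 4.494
= 2.517 MPa

2.517


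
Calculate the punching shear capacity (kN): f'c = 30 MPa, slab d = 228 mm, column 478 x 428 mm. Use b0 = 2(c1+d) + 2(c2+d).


b0 = 2*(478 + 228) + 2*(428 + 228) = 2724 mm
Vc = 0.33 * sqrt(30) * 2724 * 228 / 1000
= 1122.58 kN

1122.58


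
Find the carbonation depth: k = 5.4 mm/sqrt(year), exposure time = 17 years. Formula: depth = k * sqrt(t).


depth = k * sqrt(t)
= 5.4 * sqrt(17)
= 22.26 mm

22.26


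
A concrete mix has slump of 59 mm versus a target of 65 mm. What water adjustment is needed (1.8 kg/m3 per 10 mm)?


Difference = 65 - 59 = 6 mm
Water adjustment = 6 * 1.8 / 10 = 1.1 kg/m3

1.1


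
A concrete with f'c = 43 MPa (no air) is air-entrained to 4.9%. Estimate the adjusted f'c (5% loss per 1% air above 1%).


Strength loss = (4.9 - 1) * 5 = 19.5%
f'c = 43 * (1 - 19.5/100)
= 34.61 MPa

34.61


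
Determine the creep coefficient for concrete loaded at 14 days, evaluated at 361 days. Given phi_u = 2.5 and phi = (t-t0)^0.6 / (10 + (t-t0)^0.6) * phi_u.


dt = 361 - 14 = 347
phi = 347^0.6 / (10 + 347^0.6) * 2.5
= 1.924

1.924


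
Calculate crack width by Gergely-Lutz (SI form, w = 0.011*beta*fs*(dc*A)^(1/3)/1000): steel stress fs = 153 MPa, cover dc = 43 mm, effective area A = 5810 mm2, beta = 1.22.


w = 0.011 * beta * fs * (dc * A)^(1/3) / 1000
= 0.011 * 1.22 * 153 * (43 * 5810)^(1/3) / 1000
= 0.129 mm

0.129


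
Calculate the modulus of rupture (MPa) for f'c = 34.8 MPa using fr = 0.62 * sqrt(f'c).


fr = 0.62 * sqrt(34.8)
= 3.657 MPa

3.657


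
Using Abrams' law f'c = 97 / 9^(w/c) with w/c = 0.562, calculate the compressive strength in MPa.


f'c = 97 / 9^0.562
= 97 / 3.438
= 28.22 MPa

28.22


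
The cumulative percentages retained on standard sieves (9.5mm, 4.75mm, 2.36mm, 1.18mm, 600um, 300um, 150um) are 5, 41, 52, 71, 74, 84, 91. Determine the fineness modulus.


FM = sum(cumulative % retained) / 100
= 418 / 100
= 4.18

4.18


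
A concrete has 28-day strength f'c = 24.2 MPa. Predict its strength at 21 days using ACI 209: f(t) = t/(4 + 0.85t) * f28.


f(21) = 21 / (4 + 0.85 * 21) * 24.2
= 21 / 21.85 * 24.2
= 23.26 MPa

23.26


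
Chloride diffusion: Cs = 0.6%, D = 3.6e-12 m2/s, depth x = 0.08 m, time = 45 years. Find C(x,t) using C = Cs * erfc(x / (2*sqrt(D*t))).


t_seconds = 45 * 365.25 * 24 * 3600 = 1420092000.0 s
arg = 0.08 / (2 * sqrt(3.6e-12 * 1420092000.0))
= 0.5594
erfc(0.5594) = 0.4288
C = 0.6 * 0.4288 = 0.2573%

0.2573


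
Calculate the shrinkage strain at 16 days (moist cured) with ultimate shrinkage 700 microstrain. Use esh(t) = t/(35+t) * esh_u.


esh(16) = 16 / (35 + 16) * 700
= 16 / 51 * 700
= 219.6 microstrain

219.6


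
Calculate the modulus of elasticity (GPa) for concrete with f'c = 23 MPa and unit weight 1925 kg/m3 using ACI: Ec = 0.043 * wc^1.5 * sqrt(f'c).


Ec = 0.043 * 1925^1.5 * sqrt(23) / 1000
= 17.42 GPa

17.42


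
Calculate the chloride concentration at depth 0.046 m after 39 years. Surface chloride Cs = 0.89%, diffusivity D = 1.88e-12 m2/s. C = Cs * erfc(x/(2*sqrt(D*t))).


t_seconds = 39 * 365.25 * 24 * 3600 = 1230746400.0 s
arg = 0.046 / (2 * sqrt(1.88e-12 * 1230746400.0))
= 0.4782
erfc(0.4782) = 0.4989
C = 0.89 * 0.4989 = 0.444%

0.444


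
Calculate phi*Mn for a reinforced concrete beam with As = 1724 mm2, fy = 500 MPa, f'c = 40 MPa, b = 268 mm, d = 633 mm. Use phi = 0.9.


a = As * fy / (0.85 * f'c * b)
= 1724 * 500 / (0.85 * 40 * 268)
= 94.6005 mm
Mn = As * fy * (d - a/2) / 10^6
= 504.8732 kN-m
phi*Mn = 0.9 * 504.8732 = 454.39 kN-m

454.39


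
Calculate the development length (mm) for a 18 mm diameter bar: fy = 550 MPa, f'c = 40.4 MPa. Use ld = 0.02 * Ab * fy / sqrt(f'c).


Ab = pi * 18^2 / 4 = 254.469 mm2
ld = 0.02 * 254.469 * 550 / sqrt(40.4)
= 440.4 mm

440.4


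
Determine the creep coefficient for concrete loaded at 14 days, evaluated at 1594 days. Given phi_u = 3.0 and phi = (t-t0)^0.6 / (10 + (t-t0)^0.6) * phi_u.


dt = 1594 - 14 = 1580
phi = 1580^0.6 / (10 + 1580^0.6) * 3.0
= 2.677

2.677


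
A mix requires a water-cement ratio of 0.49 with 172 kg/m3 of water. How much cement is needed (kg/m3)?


Cement = water / (w/c)
= 172 / 0.49
= 351.0 kg/m3

351.0


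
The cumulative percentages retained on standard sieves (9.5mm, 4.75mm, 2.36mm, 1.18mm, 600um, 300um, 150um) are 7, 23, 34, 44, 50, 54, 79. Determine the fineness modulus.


FM = sum(cumulative % retained) / 100
= 291 / 100
= 2.91

2.91


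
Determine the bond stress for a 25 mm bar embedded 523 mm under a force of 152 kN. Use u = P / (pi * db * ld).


u = P / (pi * db * ld)
= 152 * 1000 / (pi * 25 * 523)
= 3.7 MPa

3.7


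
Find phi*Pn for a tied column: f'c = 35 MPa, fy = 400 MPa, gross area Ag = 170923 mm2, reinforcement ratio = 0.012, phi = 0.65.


Ast = rho * Ag = 0.012 * 170923 = 2051.076 mm2
phi*Pn = 0.65 * 0.80 * (0.85 * 35 * (170923 - 2051.076) + 400 * 2051.076) / 1000
= 3039.07 kN

3039.07


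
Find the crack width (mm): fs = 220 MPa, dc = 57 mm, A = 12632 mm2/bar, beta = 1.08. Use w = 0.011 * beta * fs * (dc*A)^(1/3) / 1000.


w = 0.011 * beta * fs * (dc * A)^(1/3) / 1000
= 0.011 * 1.08 * 220 * (57 * 12632)^(1/3) / 1000
= 0.234 mm

0.234


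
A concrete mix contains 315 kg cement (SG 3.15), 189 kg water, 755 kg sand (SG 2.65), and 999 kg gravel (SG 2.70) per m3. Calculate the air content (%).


Vol cement = 315 / (3.15 * 1000) = 0.1 m3
Vol water = 189 / 1000 = 0.189 m3
Vol sand = 755 / (2.65 * 1000) = 0.284906 m3
Vol gravel = 999 / (2.70 * 1000) = 0.37 m3
Total solid + water volume = 0.943906 m3
Air = (1 - 0.943906) * 100 = 5.61%

5.61


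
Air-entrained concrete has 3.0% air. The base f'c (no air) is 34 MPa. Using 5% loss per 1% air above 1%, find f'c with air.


Strength loss = (3.0 - 1) * 5 = 10.0%
f'c = 34 * (1 - 10.0/100)
= 30.6 MPa

30.6


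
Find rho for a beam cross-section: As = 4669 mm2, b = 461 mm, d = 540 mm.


rho = As / (b * d)
= 4669 / (461 * 540)
= 0.0188

0.0188


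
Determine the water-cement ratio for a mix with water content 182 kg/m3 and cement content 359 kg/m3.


w/c = water / cement
w/c = 182 / 359 = 0.507

0.507


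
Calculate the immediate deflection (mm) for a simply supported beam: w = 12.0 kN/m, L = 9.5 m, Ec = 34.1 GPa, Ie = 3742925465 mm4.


Convert: L = 9.5 m = 9500 mm, Ec = 34.1 GPa = 34100 MPa
delta = 5 * 12.0 * 9500^4 / (384 * 34100 * 3742925465)
= 9.97 mm

9.97


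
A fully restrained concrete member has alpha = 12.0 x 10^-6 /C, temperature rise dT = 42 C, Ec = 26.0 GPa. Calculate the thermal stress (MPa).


sigma = alpha * dT * Ec
= 12.0e-6 * 42 * 26.0 * 1000
= 13.104 MPa

13.104


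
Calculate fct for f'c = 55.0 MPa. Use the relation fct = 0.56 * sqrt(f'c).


fct = 0.56 * sqrt(55.0)
= 0.56 * 7.416
= 4.153 MPa

4.153


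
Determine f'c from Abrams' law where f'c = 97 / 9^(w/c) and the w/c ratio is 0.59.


f'c = 97 / 9^0.59
= 97 / 3.656
= 26.53 MPa

26.53


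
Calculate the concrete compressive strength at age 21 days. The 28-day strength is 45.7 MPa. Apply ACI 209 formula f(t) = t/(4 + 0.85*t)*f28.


f(21) = 21 / (4 + 0.85 * 21) * 45.7
= 21 / 21.85 * 45.7
= 43.92 MPa

43.92


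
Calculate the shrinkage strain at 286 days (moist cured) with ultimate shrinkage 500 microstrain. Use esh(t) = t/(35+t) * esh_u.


esh(286) = 286 / (35 + 286) * 500
= 286 / 321 * 500
= 445.5 microstrain

445.5


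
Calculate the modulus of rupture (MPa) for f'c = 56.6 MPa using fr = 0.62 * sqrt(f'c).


fr = 0.62 * sqrt(56.6)
= 4.664 MPa

4.664


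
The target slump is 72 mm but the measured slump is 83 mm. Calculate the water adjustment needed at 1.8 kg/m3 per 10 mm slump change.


Difference = 72 - 83 = -11 mm
Water adjustment = -11 * 1.8 / 10 = -2.0 kg/m3

-2.0


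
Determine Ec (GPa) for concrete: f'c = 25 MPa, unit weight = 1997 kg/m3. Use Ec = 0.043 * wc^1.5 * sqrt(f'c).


Ec = 0.043 * 1997^1.5 * sqrt(25) / 1000
= 19.19 GPa

19.19


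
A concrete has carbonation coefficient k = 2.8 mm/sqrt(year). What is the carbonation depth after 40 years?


depth = k * sqrt(t)
= 2.8 * sqrt(40)
= 17.71 mm

17.71


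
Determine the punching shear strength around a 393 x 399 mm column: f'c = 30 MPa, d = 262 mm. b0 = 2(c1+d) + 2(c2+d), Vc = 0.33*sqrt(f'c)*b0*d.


b0 = 2*(393 + 262) + 2*(399 + 262) = 2632 mm
Vc = 0.33 * sqrt(30) * 2632 * 262 / 1000
= 1246.41 kN

1246.41


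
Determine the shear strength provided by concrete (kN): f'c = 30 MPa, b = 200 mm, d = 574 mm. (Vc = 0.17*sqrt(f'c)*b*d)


Vc = 0.17 * sqrt(30) * 200 * 574 / 1000
= 106.89 kN

106.89


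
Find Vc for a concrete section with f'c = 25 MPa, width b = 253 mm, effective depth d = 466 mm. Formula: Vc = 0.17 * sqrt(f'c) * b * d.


Vc = 0.17 * sqrt(25) * 253 * 466 / 1000
= 100.21 kN

100.21


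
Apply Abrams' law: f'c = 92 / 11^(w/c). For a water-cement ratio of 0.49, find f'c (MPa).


f'c = 92 / 11^0.49
= 92 / 3.238
= 28.41 MPa

28.41


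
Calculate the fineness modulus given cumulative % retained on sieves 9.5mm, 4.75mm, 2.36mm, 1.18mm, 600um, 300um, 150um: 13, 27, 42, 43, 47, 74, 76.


FM = sum(cumulative % retained) / 100
= 322 / 100
= 3.22

3.22


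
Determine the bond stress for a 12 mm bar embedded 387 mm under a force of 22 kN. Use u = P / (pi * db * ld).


u = P / (pi * db * ld)
= 22 * 1000 / (pi * 12 * 387)
= 1.508 MPa

1.508


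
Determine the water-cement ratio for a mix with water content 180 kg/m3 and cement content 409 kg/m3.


w/c = water / cement
w/c = 180 / 409 = 0.44

0.44


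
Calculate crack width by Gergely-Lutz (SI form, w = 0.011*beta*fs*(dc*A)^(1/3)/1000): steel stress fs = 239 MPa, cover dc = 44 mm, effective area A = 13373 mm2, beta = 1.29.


w = 0.011 * beta * fs * (dc * A)^(1/3) / 1000
= 0.011 * 1.29 * 239 * (44 * 13373)^(1/3) / 1000
= 0.284 mm

0.284


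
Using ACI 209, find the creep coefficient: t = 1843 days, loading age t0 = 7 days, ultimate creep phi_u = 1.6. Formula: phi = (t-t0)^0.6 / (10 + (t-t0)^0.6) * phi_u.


dt = 1843 - 7 = 1836
phi = 1836^0.6 / (10 + 1836^0.6) * 1.6
= 1.441

1.441


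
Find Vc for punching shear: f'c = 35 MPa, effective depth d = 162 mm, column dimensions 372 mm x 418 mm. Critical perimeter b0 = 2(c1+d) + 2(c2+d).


b0 = 2*(372 + 162) + 2*(418 + 162) = 2228 mm
Vc = 0.33 * sqrt(35) * 2228 * 162 / 1000
= 704.66 kN

704.66


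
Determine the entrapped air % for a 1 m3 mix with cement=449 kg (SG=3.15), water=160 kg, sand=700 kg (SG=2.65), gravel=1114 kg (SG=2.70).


Vol cement = 449 / (3.15 * 1000) = 0.14254 m3
Vol water = 160 / 1000 = 0.16 m3
Vol sand = 700 / (2.65 * 1000) = 0.264151 m3
Vol gravel = 1114 / (2.70 * 1000) = 0.412593 m3
Total solid + water volume = 0.979283 m3
Air = (1 - 0.979283) * 100 = 2.07%

2.07


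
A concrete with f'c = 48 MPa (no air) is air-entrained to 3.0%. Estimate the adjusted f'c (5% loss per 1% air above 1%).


Strength loss = (3.0 - 1) * 5 = 10.0%
f'c = 48 * (1 - 10.0/100)
= 43.2 MPa

43.2


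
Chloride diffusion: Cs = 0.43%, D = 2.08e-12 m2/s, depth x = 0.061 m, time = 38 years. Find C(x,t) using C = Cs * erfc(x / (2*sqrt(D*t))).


t_seconds = 38 * 365.25 * 24 * 3600 = 1199188800.0 s
arg = 0.061 / (2 * sqrt(2.08e-12 * 1199188800.0))
= 0.6107
erfc(0.6107) = 0.3878
C = 0.43 * 0.3878 = 0.1667%

0.1667


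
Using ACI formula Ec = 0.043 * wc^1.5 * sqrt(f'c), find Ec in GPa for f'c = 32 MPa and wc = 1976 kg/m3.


Ec = 0.043 * 1976^1.5 * sqrt(32) / 1000
= 21.37 GPa

21.37


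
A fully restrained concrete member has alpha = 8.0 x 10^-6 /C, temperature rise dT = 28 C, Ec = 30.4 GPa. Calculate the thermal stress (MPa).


sigma = alpha * dT * Ec
= 8.0e-6 * 28 * 30.4 * 1000
= 6.81 MPa

6.81


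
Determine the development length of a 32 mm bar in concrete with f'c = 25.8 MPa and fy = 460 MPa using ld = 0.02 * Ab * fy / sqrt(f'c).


Ab = pi * 32^2 / 4 = 804.248 mm2
ld = 0.02 * 804.248 * 460 / sqrt(25.8)
= 1456.7 mm

1456.7


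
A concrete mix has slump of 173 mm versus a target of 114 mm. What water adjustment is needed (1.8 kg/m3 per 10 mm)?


Difference = 114 - 173 = -59 mm
Water adjustment = -59 * 1.8 / 10 = -10.6 kg/m3

-10.6


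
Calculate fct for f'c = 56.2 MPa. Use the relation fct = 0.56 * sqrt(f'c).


fct = 0.56 * sqrt(56.2)
= 0.56 * 7.497
= 4.198 MPa

4.198


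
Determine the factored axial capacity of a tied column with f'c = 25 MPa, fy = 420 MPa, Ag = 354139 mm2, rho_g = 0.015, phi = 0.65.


Ast = rho * Ag = 0.015 * 354139 = 5312.085 mm2
phi*Pn = 0.65 * 0.80 * (0.85 * 25 * (354139 - 5312.085) + 420 * 5312.085) / 1000
= 5014.7 kN

5014.7


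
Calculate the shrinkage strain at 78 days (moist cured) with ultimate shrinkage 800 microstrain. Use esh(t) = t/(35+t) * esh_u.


esh(78) = 78 / (35 + 78) * 800
= 78 / 113 * 800
= 552.2 microstrain

552.2


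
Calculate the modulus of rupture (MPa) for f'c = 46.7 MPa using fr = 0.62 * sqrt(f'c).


fr = 0.62 * sqrt(46.7)
= 4.237 MPa

4.237


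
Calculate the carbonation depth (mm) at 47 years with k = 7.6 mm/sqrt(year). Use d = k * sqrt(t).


depth = k * sqrt(t)
= 7.6 * sqrt(47)
= 52.1 mm

52.1


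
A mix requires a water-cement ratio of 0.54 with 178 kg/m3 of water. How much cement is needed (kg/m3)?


Cement = water / (w/c)
= 178 / 0.54
= 329.6 kg/m3

329.6


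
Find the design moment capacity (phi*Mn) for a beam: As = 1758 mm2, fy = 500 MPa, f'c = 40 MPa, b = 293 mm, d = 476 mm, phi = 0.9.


a = As * fy / (0.85 * f'c * b)
= 1758 * 500 / (0.85 * 40 * 293)
= 88.2353 mm
Mn = As * fy * (d - a/2) / 10^6
= 379.6246 kN-m
phi*Mn = 0.9 * 379.6246 = 341.66 kN-m

341.66


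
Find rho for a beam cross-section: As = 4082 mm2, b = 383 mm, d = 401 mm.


rho = As / (b * d)
= 4082 / (383 * 401)
= 0.0266

0.0266


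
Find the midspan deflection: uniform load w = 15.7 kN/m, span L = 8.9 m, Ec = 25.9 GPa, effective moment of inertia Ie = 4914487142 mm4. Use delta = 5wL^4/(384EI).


Convert: L = 8.9 m = 8900 mm, Ec = 25.9 GPa = 25900 MPa
delta = 5 * 15.7 * 8900^4 / (384 * 25900 * 4914487142)
= 10.08 mm

10.08


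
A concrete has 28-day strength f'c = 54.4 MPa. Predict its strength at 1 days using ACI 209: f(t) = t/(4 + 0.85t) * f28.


f(1) = 1 / (4 + 0.85 * 1) * 54.4
= 1 / 4.85 * 54.4
= 11.22 MPa

11.22


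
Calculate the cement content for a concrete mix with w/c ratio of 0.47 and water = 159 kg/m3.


Cement = water / (w/c)
= 159 / 0.47
= 338.3 kg/m3

338.3


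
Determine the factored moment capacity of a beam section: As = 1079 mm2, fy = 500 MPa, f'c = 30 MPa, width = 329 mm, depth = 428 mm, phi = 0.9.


a = As * fy / (0.85 * f'c * b)
= 1079 * 500 / (0.85 * 30 * 329)
= 64.3066 mm
Mn = As * fy * (d - a/2) / 10^6
= 213.5593 kN-m
phi*Mn = 0.9 * 213.5593 = 192.2 kN-m

192.2


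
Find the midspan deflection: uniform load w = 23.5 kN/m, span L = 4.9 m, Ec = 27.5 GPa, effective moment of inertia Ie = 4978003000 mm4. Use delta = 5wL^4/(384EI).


Convert: L = 4.9 m = 4900 mm, Ec = 27.5 GPa = 27500 MPa
delta = 5 * 23.5 * 4900^4 / (384 * 27500 * 4978003000)
= 1.29 mm

1.29


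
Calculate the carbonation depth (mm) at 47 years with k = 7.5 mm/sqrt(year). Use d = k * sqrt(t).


depth = k * sqrt(t)
= 7.5 * sqrt(47)
= 51.42 mm

51.42


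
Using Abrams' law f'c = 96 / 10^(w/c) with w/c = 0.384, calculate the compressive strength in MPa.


f'c = 96 / 10^0.384
= 96 / 2.421
= 39.65 MPa

39.65


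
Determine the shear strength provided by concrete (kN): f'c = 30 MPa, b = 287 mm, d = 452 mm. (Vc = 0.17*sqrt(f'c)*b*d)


Vc = 0.17 * sqrt(30) * 287 * 452 / 1000
= 120.79 kN

120.79


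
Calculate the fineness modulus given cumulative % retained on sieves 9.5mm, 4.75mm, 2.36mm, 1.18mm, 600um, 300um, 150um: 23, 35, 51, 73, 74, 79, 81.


FM = sum(cumulative % retained) / 100
= 416 / 100
= 4.16

4.16


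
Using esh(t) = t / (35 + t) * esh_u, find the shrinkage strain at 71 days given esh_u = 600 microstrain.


esh(71) = 71 / (35 + 71) * 600
= 71 / 106 * 600
= 401.9 microstrain

401.9


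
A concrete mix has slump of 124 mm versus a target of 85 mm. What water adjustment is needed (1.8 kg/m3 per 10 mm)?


Difference = 85 - 124 = -39 mm
Water adjustment = -39 * 1.8 / 10 = -7.0 kg/m3

-7.0


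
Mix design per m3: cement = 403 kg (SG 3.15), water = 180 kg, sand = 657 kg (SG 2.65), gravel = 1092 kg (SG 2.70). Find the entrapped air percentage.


Vol cement = 403 / (3.15 * 1000) = 0.127937 m3
Vol water = 180 / 1000 = 0.18 m3
Vol sand = 657 / (2.65 * 1000) = 0.247925 m3
Vol gravel = 1092 / (2.70 * 1000) = 0.404444 m3
Total solid + water volume = 0.960305 m3
Air = (1 - 0.960305) * 100 = 3.97%

3.97


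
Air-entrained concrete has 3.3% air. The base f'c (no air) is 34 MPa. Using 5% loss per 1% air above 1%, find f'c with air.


Strength loss = (3.3 - 1) * 5 = 11.5%
f'c = 34 * (1 - 11.5/100)
= 30.09 MPa

30.09


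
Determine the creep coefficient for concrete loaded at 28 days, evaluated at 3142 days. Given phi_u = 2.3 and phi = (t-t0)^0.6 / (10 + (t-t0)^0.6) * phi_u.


dt = 3142 - 28 = 3114
phi = 3114^0.6 / (10 + 3114^0.6) * 2.3
= 2.129

2.129


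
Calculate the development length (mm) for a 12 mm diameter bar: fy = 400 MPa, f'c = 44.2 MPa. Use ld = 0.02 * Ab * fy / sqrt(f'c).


Ab = pi * 12^2 / 4 = 113.097 mm2
ld = 0.02 * 113.097 * 400 / sqrt(44.2)
= 136.1 mm

136.1


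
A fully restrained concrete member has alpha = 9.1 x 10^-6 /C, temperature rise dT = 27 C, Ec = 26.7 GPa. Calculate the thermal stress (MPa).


sigma = alpha * dT * Ec
= 9.1e-6 * 27 * 26.7 * 1000
= 6.56 MPa

6.56


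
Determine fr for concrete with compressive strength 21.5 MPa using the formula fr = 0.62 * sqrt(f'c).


fr = 0.62 * sqrt(21.5)
= 2.875 MPa

2.875


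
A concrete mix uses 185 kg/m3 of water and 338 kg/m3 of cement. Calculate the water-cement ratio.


w/c = water / cement
w/c = 185 / 338 = 0.547

0.547


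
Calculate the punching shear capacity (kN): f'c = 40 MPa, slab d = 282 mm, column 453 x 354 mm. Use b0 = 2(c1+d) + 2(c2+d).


b0 = 2*(453 + 282) + 2*(354 + 282) = 2742 mm
Vc = 0.33 * sqrt(40) * 2742 * 282 / 1000
= 1613.84 kN

1613.84


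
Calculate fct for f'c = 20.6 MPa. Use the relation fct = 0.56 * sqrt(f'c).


fct = 0.56 * sqrt(20.6)
= 0.56 * 4.539
= 2.542 MPa

2.542


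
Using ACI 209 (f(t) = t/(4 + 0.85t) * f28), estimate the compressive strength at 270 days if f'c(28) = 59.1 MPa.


f(270) = 270 / (4 + 0.85 * 270) * 59.1
= 270 / 233.5 * 59.1
= 68.34 MPa

68.34


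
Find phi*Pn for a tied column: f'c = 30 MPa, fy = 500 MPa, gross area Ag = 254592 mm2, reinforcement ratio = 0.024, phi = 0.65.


Ast = rho * Ag = 0.024 * 254592 = 6110.208 mm2
phi*Pn = 0.65 * 0.80 * (0.85 * 30 * (254592 - 6110.208) + 500 * 6110.208) / 1000
= 4883.52 kN

4883.52


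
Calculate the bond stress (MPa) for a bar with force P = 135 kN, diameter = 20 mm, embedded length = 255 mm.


u = P / (pi * db * ld)
= 135 * 1000 / (pi * 20 * 255)
= 8.426 MPa

8.426


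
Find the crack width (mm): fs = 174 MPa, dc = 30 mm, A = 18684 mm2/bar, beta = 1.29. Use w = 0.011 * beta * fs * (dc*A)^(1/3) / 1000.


w = 0.011 * beta * fs * (dc * A)^(1/3) / 1000
= 0.011 * 1.29 * 174 * (30 * 18684)^(1/3) / 1000
= 0.204 mm

0.204


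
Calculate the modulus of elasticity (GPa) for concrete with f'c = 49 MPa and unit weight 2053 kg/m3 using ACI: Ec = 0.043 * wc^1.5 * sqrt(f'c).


Ec = 0.043 * 2053^1.5 * sqrt(49) / 1000
= 28.0 GPa

28.0


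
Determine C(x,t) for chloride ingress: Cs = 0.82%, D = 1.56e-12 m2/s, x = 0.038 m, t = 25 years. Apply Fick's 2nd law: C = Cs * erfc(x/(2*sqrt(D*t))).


t_seconds = 25 * 365.25 * 24 * 3600 = 788940000.0 s
arg = 0.038 / (2 * sqrt(1.56e-12 * 788940000.0))
= 0.5416
erfc(0.5416) = 0.4437
C = 0.82 * 0.4437 = 0.3639%

0.3639


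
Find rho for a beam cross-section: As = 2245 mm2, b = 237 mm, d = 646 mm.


rho = As / (b * d)
= 2245 / (237 * 646)
= 0.0147

0.0147


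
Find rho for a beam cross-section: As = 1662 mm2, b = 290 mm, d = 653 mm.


rho = As / (b * d)
= 1662 / (290 * 653)
= 0.0088

0.0088


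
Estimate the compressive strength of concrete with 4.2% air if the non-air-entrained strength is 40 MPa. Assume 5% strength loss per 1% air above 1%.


Strength loss = (4.2 - 1) * 5 = 16.0%
f'c = 40 * (1 - 16.0/100)
= 33.6 MPa

33.6


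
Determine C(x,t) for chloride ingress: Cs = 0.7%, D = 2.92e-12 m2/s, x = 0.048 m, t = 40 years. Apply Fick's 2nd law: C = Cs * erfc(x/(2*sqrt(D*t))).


t_seconds = 40 * 365.25 * 24 * 3600 = 1262304000.0 s
arg = 0.048 / (2 * sqrt(2.92e-12 * 1262304000.0))
= 0.3953
erfc(0.3953) = 0.5761
C = 0.7 * 0.5761 = 0.4033%

0.4033


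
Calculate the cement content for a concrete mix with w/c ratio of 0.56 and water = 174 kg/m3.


Cement = water / (w/c)
= 174 / 0.56
= 310.7 kg/m3

310.7


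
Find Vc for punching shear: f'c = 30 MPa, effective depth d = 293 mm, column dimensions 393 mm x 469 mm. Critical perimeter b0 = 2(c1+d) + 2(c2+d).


b0 = 2*(393 + 293) + 2*(469 + 293) = 2896 mm
Vc = 0.33 * sqrt(30) * 2896 * 293 / 1000
= 1533.7 kN

1533.7


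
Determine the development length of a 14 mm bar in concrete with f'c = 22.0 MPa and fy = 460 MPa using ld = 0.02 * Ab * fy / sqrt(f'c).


Ab = pi * 14^2 / 4 = 153.938 mm2
ld = 0.02 * 153.938 * 460 / sqrt(22.0)
= 301.9 mm

301.9


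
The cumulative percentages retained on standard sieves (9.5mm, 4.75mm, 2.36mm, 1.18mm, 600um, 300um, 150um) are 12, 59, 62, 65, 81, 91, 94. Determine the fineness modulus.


FM = sum(cumulative % retained) / 100
= 464 / 100
= 4.64

4.64


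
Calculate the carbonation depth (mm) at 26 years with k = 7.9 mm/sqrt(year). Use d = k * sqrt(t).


depth = k * sqrt(t)
= 7.9 * sqrt(26)
= 40.28 mm

40.28


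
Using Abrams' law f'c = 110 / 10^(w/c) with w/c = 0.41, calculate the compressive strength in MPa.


f'c = 110 / 10^0.41
= 110 / 2.57
= 42.79 MPa

42.79


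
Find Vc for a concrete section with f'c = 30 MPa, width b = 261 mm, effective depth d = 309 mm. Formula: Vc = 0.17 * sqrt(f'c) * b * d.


Vc = 0.17 * sqrt(30) * 261 * 309 / 1000
= 75.09 kN

75.09


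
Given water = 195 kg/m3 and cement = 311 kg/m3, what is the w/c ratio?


w/c = water / cement
w/c = 195 / 311 = 0.627

0.627


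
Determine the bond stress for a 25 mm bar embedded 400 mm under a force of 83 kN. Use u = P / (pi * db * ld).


u = P / (pi * db * ld)
= 83 * 1000 / (pi * 25 * 400)
= 2.642 MPa

2.642


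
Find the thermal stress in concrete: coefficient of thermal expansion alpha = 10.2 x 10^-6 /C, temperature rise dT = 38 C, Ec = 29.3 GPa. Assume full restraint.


sigma = alpha * dT * Ec
= 10.2e-6 * 38 * 29.3 * 1000
= 11.357 MPa

11.357


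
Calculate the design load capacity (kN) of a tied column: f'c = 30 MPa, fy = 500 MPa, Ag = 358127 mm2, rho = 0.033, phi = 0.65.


Ast = rho * Ag = 0.033 * 358127 = 11818.191 mm2
phi*Pn = 0.65 * 0.80 * (0.85 * 30 * (358127 - 11818.191) + 500 * 11818.191) / 1000
= 7664.78 kN

7664.78


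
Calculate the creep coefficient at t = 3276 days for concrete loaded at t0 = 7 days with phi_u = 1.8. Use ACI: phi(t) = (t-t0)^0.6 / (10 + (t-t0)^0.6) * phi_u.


dt = 3276 - 7 = 3269
phi = 3269^0.6 / (10 + 3269^0.6) * 1.8
= 1.67

1.67


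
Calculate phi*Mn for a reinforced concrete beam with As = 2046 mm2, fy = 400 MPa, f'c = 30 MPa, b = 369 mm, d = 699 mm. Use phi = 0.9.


a = As * fy / (0.85 * f'c * b)
= 2046 * 400 / (0.85 * 30 * 369)
= 86.9759 mm
Mn = As * fy * (d - a/2) / 10^6
= 536.4711 kN-m
phi*Mn = 0.9 * 536.4711 = 482.82 kN-m

482.82


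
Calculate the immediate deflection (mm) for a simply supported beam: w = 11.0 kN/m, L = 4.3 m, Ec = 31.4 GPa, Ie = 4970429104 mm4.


Convert: L = 4.3 m = 4300 mm, Ec = 31.4 GPa = 31400 MPa
delta = 5 * 11.0 * 4300^4 / (384 * 31400 * 4970429104)
= 0.31 mm

0.31


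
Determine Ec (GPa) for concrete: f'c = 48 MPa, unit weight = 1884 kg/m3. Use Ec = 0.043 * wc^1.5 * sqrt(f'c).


Ec = 0.043 * 1884^1.5 * sqrt(48) / 1000
= 24.36 GPa

24.36


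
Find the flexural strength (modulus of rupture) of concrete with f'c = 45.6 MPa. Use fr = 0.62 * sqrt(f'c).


fr = 0.62 * sqrt(45.6)
= 4.187 MPa

4.187


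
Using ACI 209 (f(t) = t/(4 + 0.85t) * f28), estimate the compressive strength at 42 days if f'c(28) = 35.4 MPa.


f(42) = 42 / (4 + 0.85 * 42) * 35.4
= 42 / 39.7 * 35.4
= 37.45 MPa

37.45


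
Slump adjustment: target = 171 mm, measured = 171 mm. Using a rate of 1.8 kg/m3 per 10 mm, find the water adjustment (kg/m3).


Difference = 171 - 171 = 0 mm
Water adjustment = 0 * 1.8 / 10 = 0.0 kg/m3

0.0


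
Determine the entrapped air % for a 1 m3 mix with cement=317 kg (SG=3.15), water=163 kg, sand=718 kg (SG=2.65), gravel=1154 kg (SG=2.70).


Vol cement = 317 / (3.15 * 1000) = 0.100635 m3
Vol water = 163 / 1000 = 0.163 m3
Vol sand = 718 / (2.65 * 1000) = 0.270943 m3
Vol gravel = 1154 / (2.70 * 1000) = 0.427407 m3
Total solid + water volume = 0.961986 m3
Air = (1 - 0.961986) * 100 = 3.8%

3.8


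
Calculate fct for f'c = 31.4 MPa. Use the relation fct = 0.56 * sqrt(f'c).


fct = 0.56 * sqrt(31.4)
= 0.56 * 5.604
= 3.138 MPa

3.138


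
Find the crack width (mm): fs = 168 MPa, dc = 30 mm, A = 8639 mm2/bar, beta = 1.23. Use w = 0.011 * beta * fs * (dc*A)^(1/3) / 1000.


w = 0.011 * beta * fs * (dc * A)^(1/3) / 1000
= 0.011 * 1.23 * 168 * (30 * 8639)^(1/3) / 1000
= 0.145 mm

0.145


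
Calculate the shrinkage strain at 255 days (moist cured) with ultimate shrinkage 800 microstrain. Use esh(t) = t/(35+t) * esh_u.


esh(255) = 255 / (35 + 255) * 800
= 255 / 290 * 800
= 703.4 microstrain

703.4


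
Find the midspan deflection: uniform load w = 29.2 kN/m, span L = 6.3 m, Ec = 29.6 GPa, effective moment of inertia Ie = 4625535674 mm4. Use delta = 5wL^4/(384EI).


Convert: L = 6.3 m = 6300 mm, Ec = 29.6 GPa = 29600 MPa
delta = 5 * 29.2 * 6300^4 / (384 * 29600 * 4625535674)
= 4.37 mm

4.37


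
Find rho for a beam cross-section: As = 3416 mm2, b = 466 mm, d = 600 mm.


rho = As / (b * d)
= 3416 / (466 * 600)
= 0.0122

0.0122


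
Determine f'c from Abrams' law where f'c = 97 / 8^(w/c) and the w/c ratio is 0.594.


f'c = 97 / 8^0.594
= 97 / 3.439
= 28.21 MPa

28.21


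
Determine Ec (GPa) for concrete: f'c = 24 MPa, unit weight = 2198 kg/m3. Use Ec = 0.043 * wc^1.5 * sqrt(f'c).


Ec = 0.043 * 2198^1.5 * sqrt(24) / 1000
= 21.71 GPa

21.71


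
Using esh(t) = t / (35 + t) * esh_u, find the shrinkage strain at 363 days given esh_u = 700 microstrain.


esh(363) = 363 / (35 + 363) * 700
= 363 / 398 * 700
= 638.4 microstrain

638.4


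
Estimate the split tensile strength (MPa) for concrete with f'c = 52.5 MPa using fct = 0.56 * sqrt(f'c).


fct = 0.56 * sqrt(52.5)
= 0.56 * 7.246
= 4.058 MPa

4.058


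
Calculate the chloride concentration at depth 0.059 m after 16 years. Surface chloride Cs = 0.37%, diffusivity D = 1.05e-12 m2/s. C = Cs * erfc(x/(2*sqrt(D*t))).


t_seconds = 16 * 365.25 * 24 * 3600 = 504921600.0 s
arg = 0.059 / (2 * sqrt(1.05e-12 * 504921600.0))
= 1.2812
erfc(1.2812) = 0.07
C = 0.37 * 0.07 = 0.0259%

0.0259


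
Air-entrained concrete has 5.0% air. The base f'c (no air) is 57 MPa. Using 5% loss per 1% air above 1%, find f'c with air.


Strength loss = (5.0 - 1) * 5 = 20.0%
f'c = 57 * (1 - 20.0/100)
= 45.6 MPa

45.6


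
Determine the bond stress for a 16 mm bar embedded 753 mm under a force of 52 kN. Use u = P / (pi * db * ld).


u = P / (pi * db * ld)
= 52 * 1000 / (pi * 16 * 753)
= 1.374 MPa

1.374


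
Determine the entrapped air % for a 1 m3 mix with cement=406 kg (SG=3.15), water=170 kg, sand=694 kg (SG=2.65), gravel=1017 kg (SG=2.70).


Vol cement = 406 / (3.15 * 1000) = 0.128889 m3
Vol water = 170 / 1000 = 0.17 m3
Vol sand = 694 / (2.65 * 1000) = 0.261887 m3
Vol gravel = 1017 / (2.70 * 1000) = 0.376667 m3
Total solid + water volume = 0.937442 m3
Air = (1 - 0.937442) * 100 = 6.26%

6.26


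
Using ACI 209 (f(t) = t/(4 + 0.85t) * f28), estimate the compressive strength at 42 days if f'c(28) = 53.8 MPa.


f(42) = 42 / (4 + 0.85 * 42) * 53.8
= 42 / 39.7 * 53.8
= 56.92 MPa

56.92


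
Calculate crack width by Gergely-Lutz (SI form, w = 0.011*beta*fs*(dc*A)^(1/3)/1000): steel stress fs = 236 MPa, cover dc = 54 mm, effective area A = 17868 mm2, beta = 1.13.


w = 0.011 * beta * fs * (dc * A)^(1/3) / 1000
= 0.011 * 1.13 * 236 * (54 * 17868)^(1/3) / 1000
= 0.29 mm

0.29


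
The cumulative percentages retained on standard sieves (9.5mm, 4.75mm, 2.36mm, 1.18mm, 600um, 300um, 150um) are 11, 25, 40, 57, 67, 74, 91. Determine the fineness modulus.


FM = sum(cumulative % retained) / 100
= 365 / 100
= 3.65

3.65


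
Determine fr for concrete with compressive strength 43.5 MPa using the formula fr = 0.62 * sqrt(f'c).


fr = 0.62 * sqrt(43.5)
= 4.089 MPa

4.089


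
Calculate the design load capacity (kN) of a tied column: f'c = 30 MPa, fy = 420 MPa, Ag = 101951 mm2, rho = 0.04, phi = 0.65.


Ast = rho * Ag = 0.04 * 101951 = 4078.04 mm2
phi*Pn = 0.65 * 0.80 * (0.85 * 30 * (101951 - 4078.04) + 420 * 4078.04) / 1000
= 2188.44 kN

2188.44


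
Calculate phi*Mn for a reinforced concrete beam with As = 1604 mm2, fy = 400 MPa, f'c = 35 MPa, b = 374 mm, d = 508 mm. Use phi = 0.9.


a = As * fy / (0.85 * f'c * b)
= 1604 * 400 / (0.85 * 35 * 374)
= 57.6641 mm
Mn = As * fy * (d - a/2) / 10^6
= 307.4341 kN-m
phi*Mn = 0.9 * 307.4341 = 276.69 kN-m

276.69


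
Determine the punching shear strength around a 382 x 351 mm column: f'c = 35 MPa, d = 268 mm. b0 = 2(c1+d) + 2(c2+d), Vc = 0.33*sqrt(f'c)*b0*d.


b0 = 2*(382 + 268) + 2*(351 + 268) = 2538 mm
Vc = 0.33 * sqrt(35) * 2538 * 268 / 1000
= 1327.93 kN

1327.93


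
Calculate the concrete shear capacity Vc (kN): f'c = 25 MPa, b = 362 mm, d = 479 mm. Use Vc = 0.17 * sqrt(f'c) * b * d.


Vc = 0.17 * sqrt(25) * 362 * 479 / 1000
= 147.39 kN

147.39


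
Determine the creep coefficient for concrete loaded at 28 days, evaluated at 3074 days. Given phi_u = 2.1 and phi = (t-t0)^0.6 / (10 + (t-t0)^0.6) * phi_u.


dt = 3074 - 28 = 3046
phi = 3046^0.6 / (10 + 3046^0.6) * 2.1
= 1.942

1.942


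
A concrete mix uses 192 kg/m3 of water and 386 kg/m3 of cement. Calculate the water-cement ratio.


w/c = water / cement
w/c = 192 / 386 = 0.497

0.497


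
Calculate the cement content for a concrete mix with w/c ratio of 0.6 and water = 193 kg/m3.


Cement = water / (w/c)
= 193 / 0.6
= 321.7 kg/m3

321.7


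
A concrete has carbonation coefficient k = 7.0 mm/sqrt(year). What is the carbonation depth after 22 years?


depth = k * sqrt(t)
= 7.0 * sqrt(22)
= 32.83 mm

32.83
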